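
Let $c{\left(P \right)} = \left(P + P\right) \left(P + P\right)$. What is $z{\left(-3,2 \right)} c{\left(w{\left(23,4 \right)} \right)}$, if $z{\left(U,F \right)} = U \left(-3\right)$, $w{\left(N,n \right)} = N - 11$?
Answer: $5184$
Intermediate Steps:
$w{\left(N,n \right)} = -11 + N$ ($w{\left(N,n \right)} = N - 11 = -11 + N$)
$z{\left(U,F \right)} = - 3 U$
$c{\left(P \right)} = 4 P^{2}$ ($c{\left(P \right)} = 2 P 2 P = 4 P^{2}$)
$z{\left(-3,2 \right)} c{\left(w{\left(23,4 \right)} \right)} = \left(-3\right) \left(-3\right) 4 \left(-11 + 23\right)^{2} = 9 \cdot 4 \cdot 12^{2} = 9 \cdot 4 \cdot 144 = 9 \cdot 576 = 5184$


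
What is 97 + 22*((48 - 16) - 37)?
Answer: -13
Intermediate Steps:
97 + 22*((48 - 16) - 37) = 97 + 22*(32 - 37) = 97 + 22*(-5) = 97 - 110 = -13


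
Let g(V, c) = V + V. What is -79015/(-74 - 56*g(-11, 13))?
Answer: -79015/1158 ≈ -68.234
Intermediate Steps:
g(V, c) = 2*V
-79015/(-74 - 56*g(-11, 13)) = -79015/(-74 - 112*(-11)) = -79015/(-74 - 56*(-22)) = -79015/(-74 + 1232) = -79015/1158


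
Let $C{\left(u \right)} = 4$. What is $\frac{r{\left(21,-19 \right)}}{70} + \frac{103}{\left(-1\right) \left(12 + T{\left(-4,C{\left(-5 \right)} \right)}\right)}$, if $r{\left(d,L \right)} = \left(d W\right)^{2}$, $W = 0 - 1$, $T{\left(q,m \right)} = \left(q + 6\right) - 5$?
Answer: $- \frac{463}{90} \approx -5.1444$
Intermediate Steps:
$T{\left(q,m \right)} = 1 + q$ ($T{\left(q,m \right)} = \left(6 + q\right) - 5 = 1 + q$)
$W = -1$
$r{\left(d,L \right)} = d^{2}$ ($r{\left(d,L \right)} = \left(d \left(-1\right)\right)^{2} = \left(- d\right)^{2} = d^{2}$)
$\frac{r{\left(21,-19 \right)}}{70} + \frac{103}{\left(-1\right) \left(12 + T{\left(-4,C{\left(-5 \right)} \right)}\right)} = \frac{21^{2}}{70} + \frac{103}{\left(-1\right) \left(12 + \left(1 - 4\right)\right)} = 441 \cdot \frac{1}{70} + \frac{103}{\left(-1\right) \left(12 - 3\right)} = \frac{63}{10} + \frac{103}{\left(-1\right) 9} = \frac{63}{10} + \frac{103}{-9} = \frac{63}{10} + 103 \left(- \frac{1}{9}\right) = \frac{63}{10} - \frac{103}{9} = - \frac{463}{90}$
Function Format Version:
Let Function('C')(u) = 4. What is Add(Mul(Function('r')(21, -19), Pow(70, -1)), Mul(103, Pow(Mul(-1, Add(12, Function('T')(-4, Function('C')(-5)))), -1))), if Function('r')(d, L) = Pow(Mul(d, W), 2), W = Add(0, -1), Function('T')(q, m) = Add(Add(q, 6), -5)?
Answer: Rational(-463, 90) ≈ -5.1444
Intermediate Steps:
Function('T')(q, m) = Add(1, q) (Function('T')(q, m) = Add(Add(6, q), -5) = Add(1, q))
W = -1
Function('r')(d, L) = Pow(d, 2) (Function('r')(d, L) = Pow(Mul(d, -1), 2) = Pow(Mul(-1, d), 2) = Pow(d, 2))
Add(Mul(Function('r')(21, -19), Pow(70, -1)), Mul(103, Pow(Mul(-1, Add(12, Function('T')(-4, Function('C')(-5)))), -1))) = Add(Mul(Pow(21, 2), Pow(70, -1)), Mul(103, Pow(Mul(-1, Add(12, Add(1, -4))), -1))) = Add(Mul(441, Rational(1, 70)), Mul(103, Pow(Mul(-1, Add(12, -3)), -1))) = Add(Rational(63, 10), Mul(103, Pow(Mul(-1, 9), -1))) = Add(Rational(63, 10), Mul(103, Pow(-9, -1))) = Add(Rational(63, 10), Mul(103, Rational(-1, 9))) = Add(Rational(63, 10), Rational(-103, 9)) = Rational(-463, 90)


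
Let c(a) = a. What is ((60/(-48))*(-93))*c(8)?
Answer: 930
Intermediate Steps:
((60/(-48))*(-93))*c(8) = ((60/(-48))*(-93))*8 = ((60*(-1/48))*(-93))*8 = -5/4*(-93)*8 = (465/4)*8 = 930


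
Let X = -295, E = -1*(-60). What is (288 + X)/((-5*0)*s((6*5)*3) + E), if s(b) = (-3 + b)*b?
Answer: -7/60 ≈ -0.11667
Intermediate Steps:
E = 60
s(b) = b*(-3 + b)
(288 + X)/((-5*0)*s((6*5)*3) + E) = (288 - 295)/((-5*0)*(((6*5)*3)*(-3 + (6*5)*3)) + 60) = -7/(0*((30*3)*(-3 + 30*3)) + 60) = -7/(0*(90*(-3 + 90)) + 60) = -7/(0*(90*87) + 60) = -7/(0*7830 + 60) = -7/(0 + 60) = -7/60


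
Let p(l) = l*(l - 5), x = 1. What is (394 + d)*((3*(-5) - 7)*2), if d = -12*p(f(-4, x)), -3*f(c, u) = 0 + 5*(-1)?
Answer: -60808/3 ≈ -20269.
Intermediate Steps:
f(c, u) = 5/3 (f(c, u) = -(0 + 5*(-1))/3 = -(0 - 5)/3 = -⅓*(-5) = 5/3)
p(l) = l*(-5 + l)
d = 200/3 (d = -20*(-5 + 5/3) = -20*(-10)/3 = -12*(-50/9) = 200/3 ≈ 66.667)
(394 + d)*((3*(-5) - 7)*2) = (394 + 200/3)*((3*(-5) - 7)*2) = 1382*((-15 - 7)*2)/3 = 1382*(-22*2)/3 = (1382/3)*(-44) = -60808/3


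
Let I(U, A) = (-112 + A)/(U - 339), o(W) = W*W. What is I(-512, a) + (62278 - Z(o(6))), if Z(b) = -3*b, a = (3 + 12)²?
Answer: 53090373/851 ≈ 62386.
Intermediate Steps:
a = 225 (a = 15² = 225)
o(W) = W²
I(U, A) = (-112 + A)/(-339 + U)
I(-512, a) + (62278 - Z(o(6))) = (-112 + 225)/(-339 - 512) + (62278 - (-3)*6²) = 113/(-851) + (62278 - (-3)*36) = -1/851*113 + (62278 - 1*(-108)) = -113/851 + (62278 + 108) = -113/851 + 62386 = 53090373/851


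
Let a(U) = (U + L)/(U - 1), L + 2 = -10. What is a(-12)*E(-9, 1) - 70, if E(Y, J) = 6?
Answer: -766/13 ≈ -58.923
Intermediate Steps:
L = -12 (L = -2 - 10 = -12)
a(U) = (-12 + U)/(-1 + U) (a(U) = (U - 12)/(U - 1) = (-12 + U)/(-1 + U))
a(-12)*E(-9, 1) - 70 = ((-12 - 12)/(-1 - 12))*6 - 70 = (-24/(-13))*6 - 70 = -1/13*(-24)*6 - 70 = (24/13)*6 - 70 = 144/13 - 70 = -766/13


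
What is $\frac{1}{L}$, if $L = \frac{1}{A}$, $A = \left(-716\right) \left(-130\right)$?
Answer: $93080$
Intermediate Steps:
$A = 93080$
$L = \frac{1}{93080} \approx 1.0743 \cdot 10^{-5}$
$\frac{1}{L} = \frac{1}{\frac{1}{93080}} = 93080$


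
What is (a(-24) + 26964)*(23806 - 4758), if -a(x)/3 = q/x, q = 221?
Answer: 514136473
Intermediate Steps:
a(x) = -663/x
(a(-24) + 26964)*(23806 - 4758) = (-663/(-24) + 26964)*(23806 - 4758) = (-663*(-1/24) + 26964)*19048 = (221/8 + 26964)*19048 = (215933/8)*19048 = 514136473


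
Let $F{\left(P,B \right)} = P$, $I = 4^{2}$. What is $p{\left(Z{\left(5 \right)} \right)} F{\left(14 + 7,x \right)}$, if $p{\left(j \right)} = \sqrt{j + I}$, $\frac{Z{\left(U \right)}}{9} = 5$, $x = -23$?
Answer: $21 \sqrt{61} \approx 164.02$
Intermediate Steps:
$I = 16$
$Z{\left(U \right)} = 45$ ($Z{\left(U \right)} = 9 \cdot 5 = 45$)
$p{\left(j \right)} = \sqrt{16 + j}$ ($p{\left(j \right)} = \sqrt{j + 16} = \sqrt{16 + j}$)
$p{\left(Z{\left(5 \right)} \right)} F{\left(14 + 7,x \right)} = \sqrt{16 + 45} \left(14 + 7\right) = \sqrt{61} \cdot 21 = 21 \sqrt{61}$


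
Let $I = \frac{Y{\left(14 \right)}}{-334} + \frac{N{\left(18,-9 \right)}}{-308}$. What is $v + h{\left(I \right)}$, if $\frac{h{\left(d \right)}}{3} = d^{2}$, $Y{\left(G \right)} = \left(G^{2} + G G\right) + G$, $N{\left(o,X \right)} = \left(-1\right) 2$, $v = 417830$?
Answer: $\frac{276362149089995}{661415524} \approx 4.1783 \cdot 10^{5}$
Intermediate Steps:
$N{\left(o,X \right)} = -2$
$Y{\left(G \right)} = G + 2 G^{2}$ ($Y{\left(G \right)} = \left(G^{2} + G^{2}\right) + G = 2 G^{2} + G = G + 2 G^{2}$)
$I = - \frac{31095}{25718}$ ($I = \frac{14 \left(1 + 2 \cdot 14\right)}{-334} - \frac{2}{-308} = 14 \left(1 + 28\right) \left(- \frac{1}{334}\right) - - \frac{1}{154} = 14 \cdot 29 \left(- \frac{1}{334}\right) + \frac{1}{154} = 406 \left(- \frac{1}{334}\right) + \frac{1}{154} = - \frac{203}{167} + \frac{1}{154} = - \frac{31095}{25718} \approx -1.2091$)
$h{\left(d \right)} = 3 d^{2}$
$v + h{\left(I \right)} = 417830 + 3 \left(- \frac{31095}{25718}\right)^{2} = 417830 + 3 \cdot \frac{966899025}{661415524} = 417830 + \frac{2900697075}{661415524} = \frac{276362149089995}{661415524}$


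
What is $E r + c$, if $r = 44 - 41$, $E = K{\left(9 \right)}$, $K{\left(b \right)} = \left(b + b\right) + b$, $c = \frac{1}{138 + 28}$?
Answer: $\frac{13447}{166} \approx 81.006$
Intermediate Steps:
$c = \frac{1}{166} \approx 0.0060241$
$K{\left(b \right)} = 3 b$ ($K{\left(b \right)} = 2 b + b = 3 b$)
$E = 27$ ($E = 3 \cdot 9 = 27$)
$r = 3$
$E r + c = 27 \cdot 3 + \frac{1}{166} = 81 + \frac{1}{166} = \frac{13447}{166}$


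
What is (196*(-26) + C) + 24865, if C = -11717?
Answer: 8052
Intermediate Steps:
(196*(-26) + C) + 24865 = (196*(-26) - 11717) + 24865 = (-5096 - 11717) + 24865 = -16813 + 24865 = 8052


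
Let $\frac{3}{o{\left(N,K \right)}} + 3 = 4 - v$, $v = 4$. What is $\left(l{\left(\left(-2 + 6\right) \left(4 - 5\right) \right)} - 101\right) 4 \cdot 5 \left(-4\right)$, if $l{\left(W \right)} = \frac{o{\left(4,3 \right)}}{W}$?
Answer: $8060$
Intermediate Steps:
$o{\left(N,K \right)} = -1$ ($o{\left(N,K \right)} = \frac{3}{-3 + \left(4 - 4\right)} = \frac{3}{-3 + 0} = \frac{3}{-3} = 3 \left(- \frac{1}{3}\right) = -1$)
$l{\left(W \right)} = - \frac{1}{W}$
$\left(l{\left(\left(-2 + 6\right) \left(4 - 5\right) \right)} - 101\right) 4 \cdot 5 \left(-4\right) = \left(- \frac{1}{\left(-2 + 6\right) \left(4 - 5\right)} - 101\right) 4 \cdot 5 \left(-4\right) = \left(- \frac{1}{4 \left(-1\right)} - 101\right) 20 \left(-4\right) = \left(- \frac{1}{-4} - 101\right) \left(-80\right) = \left(\left(-1\right) \left(- \frac{1}{4}\right) - 101\right) \left(-80\right) = \left(\frac{1}{4} - 101\right) \left(-80\right) = \left(- \frac{403}{4}\right) \left(-80\right) = 8060$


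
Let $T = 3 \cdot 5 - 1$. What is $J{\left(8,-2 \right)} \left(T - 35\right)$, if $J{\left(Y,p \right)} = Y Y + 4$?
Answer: $-1428$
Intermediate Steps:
$T = 14$ ($T = 15 - 1 = 14$)
$J{\left(Y,p \right)} = 4 + Y^{2}$ ($J{\left(Y,p \right)} = Y^{2} + 4 = 4 + Y^{2}$)
$J{\left(8,-2 \right)} \left(T - 35\right) = \left(4 + 8^{2}\right) \left(14 - 35\right) = \left(4 + 64\right) \left(-21\right) = 68 \left(-21\right) = -1428$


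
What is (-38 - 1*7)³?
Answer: -91125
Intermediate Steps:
(-38 - 1*7)³ = (-38 - 7)³ = (-45)³ = -91125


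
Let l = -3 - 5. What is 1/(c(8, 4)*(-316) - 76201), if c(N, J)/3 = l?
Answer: -1/68617 ≈ -1.4574e-5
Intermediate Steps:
l = -8
c(N, J) = -24 (c(N, J) = 3*(-8) = -24)
1/(c(8, 4)*(-316) - 76201) = 1/(-24*(-316) - 76201) = 1/(7584 - 76201) = 1/(-68617) = -1/68617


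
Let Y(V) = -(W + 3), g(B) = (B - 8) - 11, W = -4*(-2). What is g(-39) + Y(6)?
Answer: -69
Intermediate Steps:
W = 8
g(B) = -19 + B (g(B) = (-8 + B) - 11 = -19 + B)
Y(V) = -11 (Y(V) = -(8 + 3) = -1*11 = -11)
g(-39) + Y(6) = (-19 - 39) - 11 = -58 - 11 = -69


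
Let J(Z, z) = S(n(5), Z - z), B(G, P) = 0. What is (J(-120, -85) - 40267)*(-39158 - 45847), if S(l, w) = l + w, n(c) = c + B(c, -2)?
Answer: 3425446485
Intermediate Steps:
n(c) = c (n(c) = c + 0 = c)
J(Z, z) = 5 + Z - z (J(Z, z) = 5 + (Z - z) = 5 + Z - z)
(J(-120, -85) - 40267)*(-39158 - 45847) = ((5 - 120 - 1*(-85)) - 40267)*(-39158 - 45847) = ((5 - 120 + 85) - 40267)*(-85005) = (-30 - 40267)*(-85005) = -40297*(-85005) = 3425446485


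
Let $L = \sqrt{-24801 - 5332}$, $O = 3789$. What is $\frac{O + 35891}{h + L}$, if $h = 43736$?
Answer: $\frac{1735444480}{1912867829} - \frac{39680 i \sqrt{30133}}{1912867829} \approx 0.90725 - 0.0036009 i$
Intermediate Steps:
$L = i \sqrt{30133}$ ($L = \sqrt{-30133} = i \sqrt{30133} \approx 173.59 i$)
$\frac{O + 35891}{h + L} = \frac{3789 + 35891}{43736 + i \sqrt{30133}} = \frac{39680}{43736 + i \sqrt{30133}}$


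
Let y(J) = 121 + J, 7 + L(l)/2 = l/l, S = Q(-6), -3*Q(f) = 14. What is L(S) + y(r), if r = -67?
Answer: 42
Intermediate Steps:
Q(f) = -14/3 (Q(f) = -⅓*14 = -14/3)
S = -14/3 ≈ -4.6667
L(l) = -12 (L(l) = -14 + 2*(l/l) = -14 + 2*1 = -14 + 2 = -12)
L(S) + y(r) = -12 + (121 - 67) = -12 + 54 = 42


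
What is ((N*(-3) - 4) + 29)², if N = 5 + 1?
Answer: 49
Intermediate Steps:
N = 6
((N*(-3) - 4) + 29)² = ((6*(-3) - 4) + 29)² = ((-18 - 4) + 29)² = (-22 + 29)² = 7² = 49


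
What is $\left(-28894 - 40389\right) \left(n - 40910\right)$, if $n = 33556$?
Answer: $509507182$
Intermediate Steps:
$\left(-28894 - 40389\right) \left(n - 40910\right) = \left(-28894 - 40389\right) \left(33556 - 40910\right) = \left(-69283\right) \left(-7354\right) = 509507182$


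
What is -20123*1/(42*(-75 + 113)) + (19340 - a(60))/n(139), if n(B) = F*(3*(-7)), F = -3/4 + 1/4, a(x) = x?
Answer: 2910437/1596 ≈ 1823.6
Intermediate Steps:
F = -½ (F = -3*¼ + 1*(¼) = -¾ + ¼ = -½ ≈ -0.50000)
n(B) = 21/2 (n(B) = -3*(-7)/2 = -½*(-21) = 21/2)
-20123*1/(42*(-75 + 113)) + (19340 - a(60))/n(139) = -20123*1/(42*(-75 + 113)) + (19340 - 1*60)/(21/2) = -20123/(38*42) + (19340 - 60)*(2/21) = -20123/1596 + 19280*(2/21) = -20123*1/1596 + 38560/21 = -20123/1596 + 38560/21 = 2910437/1596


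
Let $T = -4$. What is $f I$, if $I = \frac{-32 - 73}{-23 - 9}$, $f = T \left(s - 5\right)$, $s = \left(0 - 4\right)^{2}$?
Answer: $- \frac{1155}{8} \approx -144.38$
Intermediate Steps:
$s = 16$ ($s = \left(-4\right)^{2} = 16$)
$f = -44$ ($f = - 4 \left(16 - 5\right) = \left(-4\right) 11 = -44$)
$I = \frac{105}{32}$ ($I = - \frac{105}{-32} = \left(-105\right) \left(- \frac{1}{32}\right) = \frac{105}{32} \approx 3.2813$)
$f I = \left(-44\right) \frac{105}{32} = - \frac{1155}{8}$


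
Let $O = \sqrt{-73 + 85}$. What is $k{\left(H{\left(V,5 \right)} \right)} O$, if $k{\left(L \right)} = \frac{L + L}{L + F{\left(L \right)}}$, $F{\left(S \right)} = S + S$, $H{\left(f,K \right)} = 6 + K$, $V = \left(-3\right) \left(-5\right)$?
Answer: $\frac{4 \sqrt{3}}{3} \approx 2.3094$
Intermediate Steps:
$V = 15$
$F{\left(S \right)} = 2 S$
$O = 2 \sqrt{3}$ ($O = \sqrt{12} = 2 \sqrt{3} \approx 3.4641$)
$k{\left(L \right)} = \frac{2}{3}$ ($k{\left(L \right)} = \frac{L + L}{L + 2 L} = \frac{2 L}{3 L} = 2 L \frac{1}{3 L} = \frac{2}{3}$)
$k{\left(H{\left(V,5 \right)} \right)} O = \frac{2 \cdot 2 \sqrt{3}}{3} = \frac{4 \sqrt{3}}{3}$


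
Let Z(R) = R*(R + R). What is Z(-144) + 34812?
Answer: 76284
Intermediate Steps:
Z(R) = 2*R² (Z(R) = R*(2*R) = 2*R²)
Z(-144) + 34812 = 2*(-144)² + 34812 = 2*20736 + 34812 = 41472 + 34812 = 76284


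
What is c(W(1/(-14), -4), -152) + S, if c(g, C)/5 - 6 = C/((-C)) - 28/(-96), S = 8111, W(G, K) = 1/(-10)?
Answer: 195299/24 ≈ 8137.5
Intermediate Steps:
W(G, K) = -⅒
c(g, C) = 635/24 (c(g, C) = 30 + 5*(C/((-C)) - 28/(-96)) = 30 + 5*(C*(-1/C) - 28*(-1/96)) = 30 + 5*(-1 + 7/24) = 30 + 5*(-17/24) = 30 - 85/24 = 635/24)
c(W(1/(-14), -4), -152) + S = 635/24 + 8111 = 195299/24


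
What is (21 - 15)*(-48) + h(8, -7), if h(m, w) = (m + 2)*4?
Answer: -248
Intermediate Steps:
h(m, w) = 8 + 4*m (h(m, w) = (2 + m)*4 = 8 + 4*m)
(21 - 15)*(-48) + h(8, -7) = (21 - 15)*(-48) + (8 + 4*8) = 6*(-48) + (8 + 32) = -288 + 40 = -248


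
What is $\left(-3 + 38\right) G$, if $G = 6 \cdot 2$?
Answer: $420$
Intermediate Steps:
$G = 12$
$\left(-3 + 38\right) G = \left(-3 + 38\right) 12 = 35 \cdot 12 = 420$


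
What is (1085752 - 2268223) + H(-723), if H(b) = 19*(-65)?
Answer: -1183706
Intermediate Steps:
H(b) = -1235
(1085752 - 2268223) + H(-723) = (1085752 - 2268223) - 1235 = -1182471 - 1235 = -1183706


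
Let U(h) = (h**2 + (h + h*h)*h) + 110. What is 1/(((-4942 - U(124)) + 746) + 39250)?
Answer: -1/1902432 ≈ -5.2564e-7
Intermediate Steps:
U(h) = 110 + h**2 + h*(h + h**2) (U(h) = (h**2 + (h + h**2)*h) + 110 = (h**2 + h*(h + h**2)) + 110 = 110 + h**2 + h*(h + h**2))
1/(((-4942 - U(124)) + 746) + 39250) = 1/(((-4942 - (110 + 124**3 + 2*124**2)) + 746) + 39250) = 1/(((-4942 - (110 + 1906624 + 2*15376)) + 746) + 39250) = 1/(((-4942 - (110 + 1906624 + 30752)) + 746) + 39250) = 1/(((-4942 - 1*1937486) + 746) + 39250) = 1/(((-4942 - 1937486) + 746) + 39250) = 1/((-1942428 + 746) + 39250) = 1/(-1941682 + 39250) = 1/(-1902432) = -1/1902432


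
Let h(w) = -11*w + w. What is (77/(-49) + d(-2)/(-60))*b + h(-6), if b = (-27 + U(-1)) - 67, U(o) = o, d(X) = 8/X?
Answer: 4262/21 ≈ 202.95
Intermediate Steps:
h(w) = -10*w
b = -95 (b = (-27 - 1) - 67 = -28 - 67 = -95)
(77/(-49) + d(-2)/(-60))*b + h(-6) = (77/(-49) + (8/(-2))/(-60))*(-95) - 10*(-6) = (77*(-1/49) + (8*(-1/2))*(-1/60))*(-95) + 60 = (-11/7 - 4*(-1/60))*(-95) + 60 = (-11/7 + 1/15)*(-95) + 60 = -158/105*(-95) + 60 = 3002/21 + 60 = 4262/21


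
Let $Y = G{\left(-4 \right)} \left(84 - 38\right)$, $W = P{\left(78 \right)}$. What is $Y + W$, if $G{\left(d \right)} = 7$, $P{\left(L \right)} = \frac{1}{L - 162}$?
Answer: $\frac{27047}{84} \approx 321.99$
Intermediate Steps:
$P{\left(L \right)} = \frac{1}{-162 + L}$
$W = - \frac{1}{84}$ ($W = \frac{1}{-162 + 78} = \frac{1}{-84} = - \frac{1}{84} \approx -0.011905$)
$Y = 322$ ($Y = 7 \left(84 - 38\right) = 7 \cdot 46 = 322$)
$Y + W = 322 - \frac{1}{84} = \frac{27047}{84}$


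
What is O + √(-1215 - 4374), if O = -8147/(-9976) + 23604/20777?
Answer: 404743723/207271352 + 9*I*√69 ≈ 1.9527 + 74.76*I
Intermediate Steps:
O = 404743723/207271352 (O = -8147*(-1/9976) + 23604*(1/20777) = 8147/9976 + 23604/20777 = 404743723/207271352 ≈ 1.9527)
O + √(-1215 - 4374) = 404743723/207271352 + √(-1215 - 4374) = 404743723/207271352 + √(-5589) = 404743723/207271352 + 9*I*√69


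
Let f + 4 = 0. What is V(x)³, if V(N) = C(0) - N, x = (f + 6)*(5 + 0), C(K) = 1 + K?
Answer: -729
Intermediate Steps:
f = -4 (f = -4 + 0 = -4)
x = 10 (x = (-4 + 6)*(5 + 0) = 2*5 = 10)
V(N) = 1 - N (V(N) = (1 + 0) - N = 1 - N)
V(x)³ = (1 - 1*10)³ = (1 - 10)³ = (-9)³ = -729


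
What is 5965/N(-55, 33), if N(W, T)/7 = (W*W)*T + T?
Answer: 5965/699006 ≈ 0.0085336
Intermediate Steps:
N(W, T) = 7*T + 7*T*W**2 (N(W, T) = 7*((W*W)*T + T) = 7*(W**2*T + T) = 7*(T*W**2 + T) = 7*(T + T*W**2) = 7*T + 7*T*W**2)
5965/N(-55, 33) = 5965/((7*33*(1 + (-55)**2))) = 5965/((7*33*(1 + 3025))) = 5965/((7*33*3026)) = 5965/699006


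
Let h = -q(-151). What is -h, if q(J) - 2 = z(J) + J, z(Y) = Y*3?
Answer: -602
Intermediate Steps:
z(Y) = 3*Y
q(J) = 2 + 4*J (q(J) = 2 + (3*J + J) = 2 + 4*J)
h = 602 (h = -(2 + 4*(-151)) = -(2 - 604) = -1*(-602) = 602)
-h = -1*602 = -602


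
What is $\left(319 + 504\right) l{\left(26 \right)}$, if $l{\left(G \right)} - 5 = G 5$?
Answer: $111105$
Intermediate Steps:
$l{\left(G \right)} = 5 + 5 G$ ($l{\left(G \right)} = 5 + G 5 = 5 + 5 G$)
$\left(319 + 504\right) l{\left(26 \right)} = \left(319 + 504\right) \left(5 + 5 \cdot 26\right) = 823 \left(5 + 130\right) = 823 \cdot 135 = 111105$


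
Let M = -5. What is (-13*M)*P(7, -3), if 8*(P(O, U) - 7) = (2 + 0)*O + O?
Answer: 5005/8 ≈ 625.63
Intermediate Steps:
P(O, U) = 7 + 3*O/8 (P(O, U) = 7 + ((2 + 0)*O + O)/8 = 7 + (2*O + O)/8 = 7 + (3*O)/8 = 7 + 3*O/8)
(-13*M)*P(7, -3) = (-13*(-5))*(7 + (3/8)*7) = 65*(7 + 21/8) = 65*(77/8) = 5005/8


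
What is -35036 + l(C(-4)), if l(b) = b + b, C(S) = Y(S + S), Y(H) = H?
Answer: -35052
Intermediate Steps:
C(S) = 2*S (C(S) = S + S = 2*S)
l(b) = 2*b
-35036 + l(C(-4)) = -35036 + 2*(2*(-4)) = -35036 + 2*(-8) = -35036 - 16 = -35052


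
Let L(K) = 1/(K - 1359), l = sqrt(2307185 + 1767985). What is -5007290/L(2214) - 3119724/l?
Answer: -4281232950 - 519954*sqrt(4075170)/679195 ≈ -4.2812e+9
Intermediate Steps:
l = sqrt(4075170) ≈ 2018.7
L(K) = 1/(-1359 + K)
-5007290/L(2214) - 3119724/l = -5007290/(1/(-1359 + 2214)) - 3119724*sqrt(4075170)/4075170 = -5007290/(1/855) - 519954*sqrt(4075170)/679195 = -5007290/1/855 - 519954*sqrt(4075170)/679195 = -5007290*855 - 519954*sqrt(4075170)/679195 = -4281232950 - 519954*sqrt(4075170)/679195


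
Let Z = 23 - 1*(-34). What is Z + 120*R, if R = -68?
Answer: -8103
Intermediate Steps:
Z = 57 (Z = 23 + 34 = 57)
Z + 120*R = 57 + 120*(-68) = 57 - 8160 = -8103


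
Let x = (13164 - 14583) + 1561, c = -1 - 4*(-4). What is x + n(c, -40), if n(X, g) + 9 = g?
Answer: 93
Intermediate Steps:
c = 15 (c = -1 + 16 = 15)
n(X, g) = -9 + g
x = 142 (x = -1419 + 1561 = 142)
x + n(c, -40) = 142 + (-9 - 40) = 142 - 49 = 93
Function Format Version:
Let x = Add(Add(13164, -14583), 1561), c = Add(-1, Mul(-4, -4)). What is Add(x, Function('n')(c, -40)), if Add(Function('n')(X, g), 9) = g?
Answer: 93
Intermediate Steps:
c = 15 (c = Add(-1, 16) = 15)
Function('n')(X, g) = Add(-9, g)
x = 142 (x = Add(-1419, 1561) = 142)
Add(x, Function('n')(c, -40)) = Add(142, Add(-9, -40)) = Add(142, -49) = 93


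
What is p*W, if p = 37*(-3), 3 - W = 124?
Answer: 13431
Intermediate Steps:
W = -121 (W = 3 - 1*124 = 3 - 124 = -121)
p = -111
p*W = -111*(-121) = 13431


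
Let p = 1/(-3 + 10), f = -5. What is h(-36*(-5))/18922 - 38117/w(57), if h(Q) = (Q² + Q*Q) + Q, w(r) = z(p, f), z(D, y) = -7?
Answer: 360852367/66227 ≈ 5448.7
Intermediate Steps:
p = ⅐ (p = 1/7 = ⅐ ≈ 0.14286)
w(r) = -7
h(Q) = Q + 2*Q² (h(Q) = (Q² + Q²) + Q = 2*Q² + Q = Q + 2*Q²)
h(-36*(-5))/18922 - 38117/w(57) = ((-36*(-5))*(1 + 2*(-36*(-5))))/18922 - 38117/(-7) = (180*(1 + 2*180))*(1/18922) - 38117*(-⅐) = (180*(1 + 360))*(1/18922) + 38117/7 = (180*361)*(1/18922) + 38117/7 = 64980*(1/18922) + 38117/7 = 32490/9461 + 38117/7 = 360852367/66227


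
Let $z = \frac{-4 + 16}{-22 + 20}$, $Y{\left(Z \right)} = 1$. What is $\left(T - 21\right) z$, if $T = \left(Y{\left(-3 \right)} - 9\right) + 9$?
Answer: $120$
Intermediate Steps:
$T = 1$ ($T = \left(1 - 9\right) + 9 = -8 + 9 = 1$)
$z = -6$ ($z = \frac{12}{-2} = 12 \left(- \frac{1}{2}\right) = -6$)
$\left(T - 21\right) z = \left(1 - 21\right) \left(-6\right) = \left(-20\right) \left(-6\right) = 120$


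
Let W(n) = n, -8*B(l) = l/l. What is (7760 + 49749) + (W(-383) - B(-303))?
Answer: 457009/8 ≈ 57126.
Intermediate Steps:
B(l) = -⅛ (B(l) = -l/(8*l) = -⅛*1 = -⅛)
(7760 + 49749) + (W(-383) - B(-303)) = (7760 + 49749) + (-383 - 1*(-⅛)) = 57509 + (-383 + ⅛) = 57509 - 3063/8 = 457009/8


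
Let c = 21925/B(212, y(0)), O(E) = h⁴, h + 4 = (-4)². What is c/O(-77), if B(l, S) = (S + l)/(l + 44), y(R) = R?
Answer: 21925/17172 ≈ 1.2768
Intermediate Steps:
h = 12 (h = -4 + (-4)² = -4 + 16 = 12)
B(l, S) = (S + l)/(44 + l)
O(E) = 20736 (O(E) = 12⁴ = 20736)
c = 1403200/53 (c = 21925/(((0 + 212)/(44 + 212))) = 21925/((212/256)) = 21925/(((1/256)*212)) = 21925/(53/64) = 21925*(64/53) = 1403200/53 ≈ 26475.)
c/O(-77) = (1403200/53)/20736 = (1403200/53)*(1/20736) = 21925/17172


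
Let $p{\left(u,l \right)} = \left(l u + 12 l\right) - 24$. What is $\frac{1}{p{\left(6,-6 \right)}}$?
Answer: $- \frac{1}{132} \approx -0.0075758$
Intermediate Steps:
$p{\left(u,l \right)} = -24 + 12 l + l u$ ($p{\left(u,l \right)} = \left(12 l + l u\right) - 24 = -24 + 12 l + l u$)
$\frac{1}{p{\left(6,-6 \right)}} = \frac{1}{-24 + 12 \left(-6\right) - 36} = \frac{1}{-24 - 72 - 36} = \frac{1}{-132} = - \frac{1}{132}$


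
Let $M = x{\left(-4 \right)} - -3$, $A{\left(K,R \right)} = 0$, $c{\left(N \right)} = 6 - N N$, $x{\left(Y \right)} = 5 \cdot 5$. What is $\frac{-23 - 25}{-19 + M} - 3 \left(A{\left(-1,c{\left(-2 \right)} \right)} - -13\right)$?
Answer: $- \frac{133}{3} \approx -44.333$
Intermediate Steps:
$x{\left(Y \right)} = 25$
$c{\left(N \right)} = 6 - N^{2}$
$M = 28$ ($M = 25 - -3 = 25 + 3 = 28$)
$\frac{-23 - 25}{-19 + M} - 3 \left(A{\left(-1,c{\left(-2 \right)} \right)} - -13\right) = \frac{-23 - 25}{-19 + 28} - 3 \left(0 - -13\right) = - \frac{48}{9} - 3 \left(0 + 13\right) = \left(-48\right) \frac{1}{9} - 39 = - \frac{16}{3} - 39 = - \frac{133}{3}$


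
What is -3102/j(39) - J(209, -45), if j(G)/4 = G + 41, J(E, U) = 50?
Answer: -9551/160 ≈ -59.694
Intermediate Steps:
j(G) = 164 + 4*G (j(G) = 4*(G + 41) = 4*(41 + G) = 164 + 4*G)
-3102/j(39) - J(209, -45) = -3102/(164 + 4*39) - 1*50 = -3102/(164 + 156) - 50 = -3102/320 - 50 = -3102*1/320 - 50 = -1551/160 - 50 = -9551/160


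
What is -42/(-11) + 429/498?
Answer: 8545/1826 ≈ 4.6796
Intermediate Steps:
-42/(-11) + 429/498 = -42*(-1/11) + 429*(1/498) = 42/11 + 143/166 = 8545/1826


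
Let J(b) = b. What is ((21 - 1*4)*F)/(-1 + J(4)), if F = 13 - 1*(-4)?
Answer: 289/3 ≈ 96.333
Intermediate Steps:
F = 17 (F = 13 + 4 = 17)
((21 - 1*4)*F)/(-1 + J(4)) = ((21 - 1*4)*17)/(-1 + 4) = ((21 - 4)*17)/3 = (17*17)*(1/3) = 289*(1/3) = 289/3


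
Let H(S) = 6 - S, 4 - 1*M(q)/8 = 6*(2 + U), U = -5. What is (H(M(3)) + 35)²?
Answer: 18225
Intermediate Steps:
M(q) = 176 (M(q) = 32 - 48*(2 - 5) = 32 - 48*(-3) = 32 - 8*(-18) = 32 + 144 = 176)
(H(M(3)) + 35)² = ((6 - 1*176) + 35)² = ((6 - 176) + 35)² = (-170 + 35)² = (-135)² = 18225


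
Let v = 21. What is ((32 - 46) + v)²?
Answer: 49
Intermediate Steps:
((32 - 46) + v)² = ((32 - 46) + 21)² = (-14 + 21)² = 7² = 49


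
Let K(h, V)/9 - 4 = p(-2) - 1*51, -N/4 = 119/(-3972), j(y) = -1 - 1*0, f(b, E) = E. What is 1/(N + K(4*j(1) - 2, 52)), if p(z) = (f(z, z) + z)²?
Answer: -993/276928 ≈ -0.0035858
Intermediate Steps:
p(z) = 4*z² (p(z) = (z + z)² = (2*z)² = 4*z²)
j(y) = -1 (j(y) = -1 + 0 = -1)
N = 119/993 (N = -476/(-3972) = -476*(-1)/3972 = -4*(-119/3972) = 119/993 ≈ 0.11984)
K(h, V) = -279 (K(h, V) = 36 + 9*(4*(-2)² - 1*51) = 36 + 9*(4*4 - 51) = 36 + 9*(16 - 51) = 36 + 9*(-35) = 36 - 315 = -279)
1/(N + K(4*j(1) - 2, 52)) = 1/(119/993 - 279) = 1/(-276928/993) = -993/276928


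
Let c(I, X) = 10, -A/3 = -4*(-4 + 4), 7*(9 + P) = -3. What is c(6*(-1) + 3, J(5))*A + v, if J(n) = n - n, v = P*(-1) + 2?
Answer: 80/7 ≈ 11.429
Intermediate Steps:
P = -66/7 (P = -9 + (⅐)*(-3) = -9 - 3/7 = -66/7 ≈ -9.4286)
v = 80/7 (v = -66/7*(-1) + 2 = 66/7 + 2 = 80/7 ≈ 11.429)
J(n) = 0
A = 0 (A = -(-12)*(-4 + 4) = -(-12)*0 = -3*0 = 0)
c(6*(-1) + 3, J(5))*A + v = 10*0 + 80/7 = 0 + 80/7 = 80/7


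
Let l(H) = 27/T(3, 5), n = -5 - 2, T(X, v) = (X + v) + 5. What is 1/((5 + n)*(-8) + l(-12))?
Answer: 13/235 ≈ 0.055319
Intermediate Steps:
T(X, v) = 5 + X + v
n = -7
l(H) = 27/13 (l(H) = 27/(5 + 3 + 5) = 27/13)
1/((5 + n)*(-8) + l(-12)) = 1/((5 - 7)*(-8) + 27/13) = 1/(-2*(-8) + 27/13) = 1/(16 + 27/13) = 1/(235/13) = 13/235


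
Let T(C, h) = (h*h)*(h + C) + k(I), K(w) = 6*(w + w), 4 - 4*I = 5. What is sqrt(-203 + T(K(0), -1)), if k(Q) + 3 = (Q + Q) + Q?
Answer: I*sqrt(831)/2 ≈ 14.414*I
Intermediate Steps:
I = -1/4 (I = 1 - 1/4*5 = 1 - 5/4 = -1/4 ≈ -0.25000)
k(Q) = -3 + 3*Q (k(Q) = -3 + ((Q + Q) + Q) = -3 + (2*Q + Q) = -3 + 3*Q)
K(w) = 12*w (K(w) = 6*(2*w) = 12*w)
T(C, h) = -15/4 + h**2*(C + h) (T(C, h) = (h*h)*(h + C) + (-3 + 3*(-1/4)) = h**2*(C + h) + (-3 - 3/4) = h**2*(C + h) - 15/4 = -15/4 + h**2*(C + h))
sqrt(-203 + T(K(0), -1)) = sqrt(-203 + (-15/4 + (-1)**3 + (12*0)*(-1)**2)) = sqrt(-203 + (-15/4 - 1 + 0*1)) = sqrt(-203 + (-15/4 - 1 + 0)) = sqrt(-203 - 19/4) = sqrt(-831/4) = I*sqrt(831)/2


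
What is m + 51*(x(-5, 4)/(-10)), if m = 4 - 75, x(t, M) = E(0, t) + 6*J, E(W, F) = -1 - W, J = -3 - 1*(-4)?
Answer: -193/2 ≈ -96.500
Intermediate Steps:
J = 1 (J = -3 + 4 = 1)
x(t, M) = 5 (x(t, M) = (-1 - 1*0) + 6*1 = (-1 + 0) + 6 = -1 + 6 = 5)
m = -71
m + 51*(x(-5, 4)/(-10)) = -71 + 51*(5/(-10)) = -71 + 51*(5*(-1/10)) = -71 + 51*(-1/2) = -71 - 51/2 = -193/2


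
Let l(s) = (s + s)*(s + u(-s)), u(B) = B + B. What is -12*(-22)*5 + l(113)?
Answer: -24218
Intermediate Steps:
u(B) = 2*B
l(s) = -2*s² (l(s) = (s + s)*(s + 2*(-s)) = (2*s)*(s - 2*s) = (2*s)*(-s) = -2*s²)
-12*(-22)*5 + l(113) = -12*(-22)*5 - 2*113² = 264*5 - 2*12769 = 1320 - 25538 = -24218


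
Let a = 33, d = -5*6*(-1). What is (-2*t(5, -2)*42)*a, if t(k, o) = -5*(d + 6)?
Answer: 498960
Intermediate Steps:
d = 30 (d = -30*(-1) = 30)
t(k, o) = -180 (t(k, o) = -5*(30 + 6) = -5*36 = -180)
(-2*t(5, -2)*42)*a = (-2*(-180)*42)*33 = (360*42)*33 = 15120*33 = 498960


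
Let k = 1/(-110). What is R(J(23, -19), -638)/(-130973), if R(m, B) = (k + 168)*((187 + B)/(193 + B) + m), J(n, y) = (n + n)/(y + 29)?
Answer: -23080271/3205564175 ≈ -0.0072001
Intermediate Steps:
k = -1/110 ≈ -0.0090909
J(n, y) = 2*n/(29 + y) (J(n, y) = (2*n)/(29 + y) = 2*n/(29 + y))
R(m, B) = 18479*m/110 + 18479*(187 + B)/(110*(193 + B)) (R(m, B) = (-1/110 + 168)*((187 + B)/(193 + B) + m) = 18479*((187 + B)/(193 + B) + m)/110 = 18479*(m + (187 + B)/(193 + B))/110 = 18479*m/110 + 18479*(187 + B)/(110*(193 + B)))
R(J(23, -19), -638)/(-130973) = (18479*(187 - 638 + 193*(2*23/(29 - 19)) - 1276*23/(29 - 19))/(110*(193 - 638)))/(-130973) = ((18479/110)*(187 - 638 + 193*(2*23/10) - 1276*23/10)/(-445))*(-1/130973) = ((18479/110)*(-1/445)*(187 - 638 + 193*(2*23*(⅒)) - 1276*23/10))*(-1/130973) = ((18479/110)*(-1/445)*(187 - 638 + 193*(23/5) - 638*23/5))*(-1/130973) = ((18479/110)*(-1/445)*(187 - 638 + 4439/5 - 14674/5))*(-1/130973) = ((18479/110)*(-1/445)*(-2498))*(-1/130973) = (23080271/24475)*(-1/130973) = -23080271/3205564175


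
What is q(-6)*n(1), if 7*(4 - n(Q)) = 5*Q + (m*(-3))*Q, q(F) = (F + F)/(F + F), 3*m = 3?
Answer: 26/7 ≈ 3.7143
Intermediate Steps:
m = 1 (m = (⅓)*3 = 1)
q(F) = 1 (q(F) = (2*F)/((2*F)) = (2*F)*(1/(2*F)) = 1)
n(Q) = 4 - 2*Q/7 (n(Q) = 4 - (5*Q + (1*(-3))*Q)/7 = 4 - (5*Q - 3*Q)/7 = 4 - 2*Q/7)
q(-6)*n(1) = 1*(4 - 2/7*1) = 1*(4 - 2/7) = 1*(26/7) = 26/7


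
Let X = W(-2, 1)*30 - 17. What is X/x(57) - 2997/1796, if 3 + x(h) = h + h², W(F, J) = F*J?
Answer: -10037383/5932188 ≈ -1.6920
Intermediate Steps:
x(h) = -3 + h + h² (x(h) = -3 + (h + h²) = -3 + h + h²)
X = -77 (X = -2*1*30 - 17 = -2*30 - 17 = -60 - 17 = -77)
X/x(57) - 2997/1796 = -77/(-3 + 57 + 57²) - 2997/1796 = -77/(-3 + 57 + 3249) - 2997*1/1796 = -77/3303 - 2997/1796 = -10037383/5932188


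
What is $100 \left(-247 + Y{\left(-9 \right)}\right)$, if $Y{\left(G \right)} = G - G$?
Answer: $-24700$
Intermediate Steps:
$Y{\left(G \right)} = 0$
$100 \left(-247 + Y{\left(-9 \right)}\right) = 100 \left(-247 + 0\right) = 100 \left(-247\right) = -24700$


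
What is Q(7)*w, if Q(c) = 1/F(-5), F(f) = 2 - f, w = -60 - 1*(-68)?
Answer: 8/7 ≈ 1.1429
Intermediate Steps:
w = 8 (w = -60 + 68 = 8)
Q(c) = 1/7 (Q(c) = 1/(2 - 1*(-5)) = 1/(2 + 5) = 1/7)
Q(7)*w = (1/7)*8 = 8/7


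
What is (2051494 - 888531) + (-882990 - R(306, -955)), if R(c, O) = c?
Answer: 279667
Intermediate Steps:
(2051494 - 888531) + (-882990 - R(306, -955)) = (2051494 - 888531) + (-882990 - 1*306) = 1162963 + (-882990 - 306) = 1162963 - 883296 = 279667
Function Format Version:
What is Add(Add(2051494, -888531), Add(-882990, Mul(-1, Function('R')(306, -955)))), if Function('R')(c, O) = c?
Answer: 279667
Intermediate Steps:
Add(Add(2051494, -888531), Add(-882990, Mul(-1, Function('R')(306, -955)))) = Add(Add(2051494, -888531), Add(-882990, Mul(-1, 306))) = Add(1162963, Add(-882990, -306)) = Add(1162963, -883296) = 279667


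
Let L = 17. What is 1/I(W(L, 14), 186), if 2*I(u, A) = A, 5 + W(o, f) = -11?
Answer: 1/93 ≈ 0.010753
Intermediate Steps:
W(o, f) = -16 (W(o, f) = -5 - 11 = -16)
I(u, A) = A/2
1/I(W(L, 14), 186) = 1/((1/2)*186) = 1/93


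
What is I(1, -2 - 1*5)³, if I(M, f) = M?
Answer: 1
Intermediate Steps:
I(1, -2 - 1*5)³ = 1³ = 1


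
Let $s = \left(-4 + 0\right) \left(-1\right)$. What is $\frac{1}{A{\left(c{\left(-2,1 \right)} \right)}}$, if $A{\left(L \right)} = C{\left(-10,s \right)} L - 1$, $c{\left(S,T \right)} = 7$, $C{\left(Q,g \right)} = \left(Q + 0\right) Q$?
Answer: $\frac{1}{699} \approx 0.0014306$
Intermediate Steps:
$s = 4$ ($s = \left(-4\right) \left(-1\right) = 4$)
$C{\left(Q,g \right)} = Q^{2}$ ($C{\left(Q,g \right)} = Q Q = Q^{2}$)
$A{\left(L \right)} = -1 + 100 L$ ($A{\left(L \right)} = \left(-10\right)^{2} L - 1 = 100 L - 1 = -1 + 100 L$)
$\frac{1}{A{\left(c{\left(-2,1 \right)} \right)}} = \frac{1}{-1 + 100 \cdot 7} = \frac{1}{-1 + 700} = \frac{1}{699}$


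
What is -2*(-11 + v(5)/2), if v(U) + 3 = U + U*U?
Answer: -5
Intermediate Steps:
v(U) = -3 + U + U**2 (v(U) = -3 + (U + U*U) = -3 + (U + U**2) = -3 + U + U**2)
-2*(-11 + v(5)/2) = -2*(-11 + (-3 + 5 + 5**2)/2) = -2*(-11 + (-3 + 5 + 25)*(1/2)) = -2*(-11 + 27*(1/2)) = -2*(-11 + 27/2) = -2*5/2 = -5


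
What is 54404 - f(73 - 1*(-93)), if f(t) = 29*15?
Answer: 53969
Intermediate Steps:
f(t) = 435
54404 - f(73 - 1*(-93)) = 54404 - 1*435 = 54404 - 435 = 53969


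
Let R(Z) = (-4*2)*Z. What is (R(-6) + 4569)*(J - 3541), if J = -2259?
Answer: -26778600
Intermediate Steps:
R(Z) = -8*Z
(R(-6) + 4569)*(J - 3541) = (-8*(-6) + 4569)*(-2259 - 3541) = (48 + 4569)*(-5800) = 4617*(-5800) = -26778600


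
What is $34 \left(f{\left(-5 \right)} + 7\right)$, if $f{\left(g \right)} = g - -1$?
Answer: $102$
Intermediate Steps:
$f{\left(g \right)} = 1 + g$ ($f{\left(g \right)} = g + 1 = 1 + g$)
$34 \left(f{\left(-5 \right)} + 7\right) = 34 \left(\left(1 - 5\right) + 7\right) = 34 \left(-4 + 7\right) = 34 \cdot 3 = 102$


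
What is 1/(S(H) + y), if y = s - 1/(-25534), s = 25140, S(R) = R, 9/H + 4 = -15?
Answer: 485146/12196340653 ≈ 3.9778e-5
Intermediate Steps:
H = -9/19 (H = 9/(-4 - 15) = 9/(-19) = 9*(-1/19) = -9/19 ≈ -0.47368)
y = 641924761/25534 (y = 25140 - 1/(-25534) = 25140 - 1*(-1/25534) = 25140 + 1/25534 = 641924761/25534 ≈ 25140.)
1/(S(H) + y) = 1/(-9/19 + 641924761/25534) = 1/(12196340653/485146) = 485146/12196340653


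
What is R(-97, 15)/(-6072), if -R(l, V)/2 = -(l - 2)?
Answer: 3/92 ≈ 0.032609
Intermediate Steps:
R(l, V) = -4 + 2*l (R(l, V) = -(-2)*(l - 2) = -(-2)*(-2 + l) = -2*(2 - l) = -4 + 2*l)
R(-97, 15)/(-6072) = (-4 + 2*(-97))/(-6072) = (-4 - 194)*(-1/6072) = -198*(-1/6072) = 3/92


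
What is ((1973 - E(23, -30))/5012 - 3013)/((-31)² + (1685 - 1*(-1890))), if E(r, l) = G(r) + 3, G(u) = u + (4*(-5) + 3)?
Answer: -209711/315756 ≈ -0.66416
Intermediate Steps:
G(u) = -17 + u (G(u) = u + (-20 + 3) = u - 17 = -17 + u)
E(r, l) = -14 + r (E(r, l) = (-17 + r) + 3 = -14 + r)
((1973 - E(23, -30))/5012 - 3013)/((-31)² + (1685 - 1*(-1890))) = ((1973 - (-14 + 23))/5012 - 3013)/((-31)² + (1685 - 1*(-1890))) = ((1973 - 1*9)*(1/5012) - 3013)/(961 + (1685 + 1890)) = ((1973 - 9)*(1/5012) - 3013)/(961 + 3575) = (1964*(1/5012) - 3013)/4536 = (491/1253 - 3013)*(1/4536) = -3774798/1253*1/4536 = -209711/315756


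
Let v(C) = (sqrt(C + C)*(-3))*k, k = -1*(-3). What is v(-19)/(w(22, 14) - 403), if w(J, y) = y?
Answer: 9*I*sqrt(38)/389 ≈ 0.14262*I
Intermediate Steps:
k = 3
v(C) = -9*sqrt(2)*sqrt(C) (v(C) = (sqrt(C + C)*(-3))*3 = (sqrt(2*C)*(-3))*3 = ((sqrt(2)*sqrt(C))*(-3))*3 = -3*sqrt(2)*sqrt(C)*3 = -9*sqrt(2)*sqrt(C))
v(-19)/(w(22, 14) - 403) = (-9*sqrt(2)*sqrt(-19))/(14 - 403) = -9*sqrt(2)*I*sqrt(19)/(-389) = -9*I*sqrt(38)*(-1/389) = 9*I*sqrt(38)/389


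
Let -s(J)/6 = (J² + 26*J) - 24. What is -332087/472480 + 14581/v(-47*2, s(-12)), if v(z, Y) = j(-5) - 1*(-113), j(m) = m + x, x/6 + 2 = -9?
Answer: 491091659/1417440 ≈ 346.46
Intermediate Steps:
x = -66 (x = -12 + 6*(-9) = -12 - 54 = -66)
j(m) = -66 + m (j(m) = m - 66 = -66 + m)
s(J) = 144 - 156*J - 6*J² (s(J) = -6*((J² + 26*J) - 24) = -6*(-24 + J² + 26*J) = 144 - 156*J - 6*J²)
v(z, Y) = 42 (v(z, Y) = (-66 - 5) - 1*(-113) = -71 + 113 = 42)
-332087/472480 + 14581/v(-47*2, s(-12)) = -332087/472480 + 14581/42 = -332087*1/472480 + 14581*(1/42) = -332087/472480 + 2083/6 = 491091659/1417440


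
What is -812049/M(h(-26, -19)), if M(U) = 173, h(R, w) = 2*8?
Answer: -812049/173 ≈ -4693.9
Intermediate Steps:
h(R, w) = 16
-812049/M(h(-26, -19)) = -812049/173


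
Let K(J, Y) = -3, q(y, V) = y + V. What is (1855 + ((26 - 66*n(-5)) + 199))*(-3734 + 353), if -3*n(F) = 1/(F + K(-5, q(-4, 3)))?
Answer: -28092729/4 ≈ -7.0232e+6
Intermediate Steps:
q(y, V) = V + y
n(F) = -1/(3*(-3 + F)) (n(F) = -1/(3*(F - 3)) = -1/(3*(-3 + F)))
(1855 + ((26 - 66*n(-5)) + 199))*(-3734 + 353) = (1855 + ((26 - 66*(-1/(-9 + 3*(-5)))) + 199))*(-3734 + 353) = (1855 + ((26 - 66*(-1/(-9 - 15))) + 199))*(-3381) = (1855 + ((26 - 66*(-1/(-24))) + 199))*(-3381) = (1855 + ((26 - 66*(-1*(-1/24))) + 199))*(-3381) = (1855 + ((26 - 66/24) + 199))*(-3381) = (1855 + ((26 - 22*⅛) + 199))*(-3381) = (1855 + ((26 - 11/4) + 199))*(-3381) = (1855 + (93/4 + 199))*(-3381) = (1855 + 889/4)*(-3381) = (8309/4)*(-3381) = -28092729/4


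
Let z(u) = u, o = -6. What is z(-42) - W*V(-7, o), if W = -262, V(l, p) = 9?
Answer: 2316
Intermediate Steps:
z(-42) - W*V(-7, o) = -42 - (-262)*9 = -42 - 1*(-2358) = -42 + 2358 = 2316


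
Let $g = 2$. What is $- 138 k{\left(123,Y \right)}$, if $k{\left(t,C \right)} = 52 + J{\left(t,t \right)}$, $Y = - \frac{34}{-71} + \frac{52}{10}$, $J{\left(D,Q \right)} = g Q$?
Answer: $-41124$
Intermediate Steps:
$J{\left(D,Q \right)} = 2 Q$
$Y = \frac{2016}{355}$ ($Y = \left(-34\right) \left(- \frac{1}{71}\right) + 52 \cdot \frac{1}{10} = \frac{34}{71} + \frac{26}{5} = \frac{2016}{355} \approx 5.6789$)
$k{\left(t,C \right)} = 52 + 2 t$
$- 138 k{\left(123,Y \right)} = - 138 \left(52 + 2 \cdot 123\right) = - 138 \left(52 + 246\right) = \left(-138\right) 298 = -41124$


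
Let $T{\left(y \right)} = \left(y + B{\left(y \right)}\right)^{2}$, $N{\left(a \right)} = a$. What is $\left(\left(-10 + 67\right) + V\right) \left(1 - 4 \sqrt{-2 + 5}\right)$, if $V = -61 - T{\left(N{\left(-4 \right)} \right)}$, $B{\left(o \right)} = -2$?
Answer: $-40 + 160 \sqrt{3} \approx 237.13$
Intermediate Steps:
$T{\left(y \right)} = \left(-2 + y\right)^{2}$ ($T{\left(y \right)} = \left(y - 2\right)^{2} = \left(-2 + y\right)^{2}$)
$V = -97$ ($V = -61 - \left(-2 - 4\right)^{2} = -61 - \left(-6\right)^{2} = -61 - 36 = -97$)
$\left(\left(-10 + 67\right) + V\right) \left(1 - 4 \sqrt{-2 + 5}\right) = \left(\left(-10 + 67\right) - 97\right) \left(1 - 4 \sqrt{-2 + 5}\right) = \left(57 - 97\right) \left(1 - 4 \sqrt{3}\right) = - 40 \left(1 - 4 \sqrt{3}\right) = -40 + 160 \sqrt{3}$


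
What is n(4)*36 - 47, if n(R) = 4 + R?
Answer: 241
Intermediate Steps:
n(4)*36 - 47 = (4 + 4)*36 - 47 = 8*36 - 47 = 288 - 47 = 241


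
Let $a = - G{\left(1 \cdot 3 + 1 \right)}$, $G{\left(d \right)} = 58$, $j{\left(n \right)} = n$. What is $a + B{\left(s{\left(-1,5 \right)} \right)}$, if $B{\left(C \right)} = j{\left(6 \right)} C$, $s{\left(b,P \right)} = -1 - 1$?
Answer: $-70$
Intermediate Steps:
$s{\left(b,P \right)} = -2$ ($s{\left(b,P \right)} = -1 - 1 = -2$)
$B{\left(C \right)} = 6 C$
$a = -58$ ($a = \left(-1\right) 58 = -58$)
$a + B{\left(s{\left(-1,5 \right)} \right)} = -58 + 6 \left(-2\right) = -58 - 12 = -70$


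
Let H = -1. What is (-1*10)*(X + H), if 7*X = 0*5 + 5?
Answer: 20/7 ≈ 2.8571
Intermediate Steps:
X = 5/7 (X = (0*5 + 5)/7 = (0 + 5)/7 = (⅐)*5 = 5/7 ≈ 0.71429)
(-1*10)*(X + H) = (-1*10)*(5/7 - 1) = -10*(-2/7) = 20/7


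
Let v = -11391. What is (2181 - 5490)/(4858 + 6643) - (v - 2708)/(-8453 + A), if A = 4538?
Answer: -175107334/45026415 ≈ -3.8890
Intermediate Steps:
(2181 - 5490)/(4858 + 6643) - (v - 2708)/(-8453 + A) = (2181 - 5490)/(4858 + 6643) - (-11391 - 2708)/(-8453 + 4538) = -3309/11501 - (-14099)/(-3915) = -3309*1/11501 - (-14099)*(-1)/3915 = -3309/11501 - 1*14099/3915 = -3309/11501 - 14099/3915 = -175107334/45026415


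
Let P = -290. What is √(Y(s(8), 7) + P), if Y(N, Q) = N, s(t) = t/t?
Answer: 17*I ≈ 17.0*I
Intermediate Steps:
s(t) = 1
√(Y(s(8), 7) + P) = √(1 - 290) = √(-289) = 17*I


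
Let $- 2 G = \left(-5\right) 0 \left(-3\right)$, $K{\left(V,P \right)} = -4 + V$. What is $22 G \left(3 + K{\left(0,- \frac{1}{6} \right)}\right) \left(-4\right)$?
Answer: $0$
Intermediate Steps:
$G = 0$ ($G = - \frac{\left(-5\right) 0 \left(-3\right)}{2} = - \frac{0 \left(-3\right)}{2} = \left(- \frac{1}{2}\right) 0 = 0$)
$22 G \left(3 + K{\left(0,- \frac{1}{6} \right)}\right) \left(-4\right) = 22 \cdot 0 \left(3 + \left(-4 + 0\right)\right) \left(-4\right) = 0 \left(3 - 4\right) \left(-4\right) = 0 \left(\left(-1\right) \left(-4\right)\right) = 0 \cdot 4 = 0$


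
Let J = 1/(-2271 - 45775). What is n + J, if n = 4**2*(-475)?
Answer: -365149601/48046 ≈ -7600.0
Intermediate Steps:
J = -1/48046 (J = 1/(-48046) = -1/48046 ≈ -2.0813e-5)
n = -7600 (n = 16*(-475) = -7600)
n + J = -7600 - 1/48046 = -365149601/48046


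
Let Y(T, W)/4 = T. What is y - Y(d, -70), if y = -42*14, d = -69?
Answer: -312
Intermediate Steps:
Y(T, W) = 4*T
y = -588
y - Y(d, -70) = -588 - 4*(-69) = -588 - 1*(-276) = -588 + 276 = -312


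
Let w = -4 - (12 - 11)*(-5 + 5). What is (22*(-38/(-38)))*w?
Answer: -88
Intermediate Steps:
w = -4 (w = -4 - 0 = -4 - 1*0 = -4 + 0 = -4)
(22*(-38/(-38)))*w = (22*(-38/(-38)))*(-4) = (22*(-38*(-1/38)))*(-4) = (22*1)*(-4) = 22*(-4) = -88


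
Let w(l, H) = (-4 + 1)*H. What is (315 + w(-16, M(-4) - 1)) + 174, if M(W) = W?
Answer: 504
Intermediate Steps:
w(l, H) = -3*H
(315 + w(-16, M(-4) - 1)) + 174 = (315 - 3*(-4 - 1)) + 174 = (315 - 3*(-5)) + 174 = (315 + 15) + 174 = 330 + 174 = 504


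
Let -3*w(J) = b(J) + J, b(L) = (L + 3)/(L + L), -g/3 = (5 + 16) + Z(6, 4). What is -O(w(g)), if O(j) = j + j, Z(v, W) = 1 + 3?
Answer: -1242/25 ≈ -49.680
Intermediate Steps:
Z(v, W) = 4
g = -75 (g = -3*((5 + 16) + 4) = -3*(21 + 4) = -3*25 = -75)
b(L) = (3 + L)/(2*L) (b(L) = (3 + L)/((2*L)) = (3 + L)*(1/(2*L)) = (3 + L)/(2*L))
w(J) = -J/3 - (3 + J)/(6*J) (w(J) = -((3 + J)/(2*J) + J)/3 = -(J + (3 + J)/(2*J))/3 = -J/3 - (3 + J)/(6*J))
O(j) = 2*j
-O(w(g)) = -2*(1/6)*(-3 - 1*(-75) - 2*(-75)**2)/(-75) = -2*(1/6)*(-1/75)*(-3 + 75 - 2*5625) = -2*(1/6)*(-1/75)*(-3 + 75 - 11250) = -2*(1/6)*(-1/75)*(-11178) = -2*621/25 = -1*1242/25 = -1242/25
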